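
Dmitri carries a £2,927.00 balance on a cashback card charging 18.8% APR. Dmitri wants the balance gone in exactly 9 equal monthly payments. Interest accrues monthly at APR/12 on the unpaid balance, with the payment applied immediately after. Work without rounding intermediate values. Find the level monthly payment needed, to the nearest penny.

Monthly rate r = 18.8%/12 = 1.56667% = 0.0156667.
Level-payment amortization: P = B₀·r / (1 − (1+r)^(−n)) = 2927.00·0.0156667 / (1 − 1.01567^(−9)).
Denominator 1 − (1+r)^(−9) = 0.130560825.
P = 45.8563 / 0.130560825 ≈ 351.23.

£351.23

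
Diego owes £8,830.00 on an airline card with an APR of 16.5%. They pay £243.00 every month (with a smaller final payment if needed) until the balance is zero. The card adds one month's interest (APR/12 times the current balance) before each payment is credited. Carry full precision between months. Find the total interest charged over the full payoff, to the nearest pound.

Monthly rate r = 16.5%/12 = 1.375% = 0.01375.
Payoff takes n = ⌈−ln(1 − rB₀/P)/ln(1+r)⌉ = ⌈50.704⌉ = 51 payments; the last is £171.36.
Total paid = 50·£243.00 + £171.36 = £12,321.36.
Total interest = total paid − principal = £12,321.36 − £8,830.00 = £3,491.36.

£3,491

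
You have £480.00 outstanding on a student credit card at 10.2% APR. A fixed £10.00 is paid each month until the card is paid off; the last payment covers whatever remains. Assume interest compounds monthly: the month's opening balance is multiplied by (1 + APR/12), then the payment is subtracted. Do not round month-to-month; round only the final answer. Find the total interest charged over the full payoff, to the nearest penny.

£139.38

Monthly rate r = 10.2%/12 = 0.85% = 0.0085.
Payoff takes n = ⌈−ln(1 − rB₀/P)/ln(1+r)⌉ = ⌈61.938⌉ = 62 payments; the last is £9.38.
Total paid = 61·£10.00 + £9.38 = £619.38.
Total interest = total paid − principal = £619.38 − £480.00 = £139.38.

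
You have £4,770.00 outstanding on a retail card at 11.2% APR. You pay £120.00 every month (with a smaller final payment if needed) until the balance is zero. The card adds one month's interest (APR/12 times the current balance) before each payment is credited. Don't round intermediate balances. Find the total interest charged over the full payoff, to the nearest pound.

Monthly rate r = 11.2%/12 = 0.933333% = 0.00933333.
Payoff takes n = ⌈−ln(1 − rB₀/P)/ln(1+r)⌉ = ⌈49.905⌉ = 50 payments; the last is £108.70.
Total paid = 49·£120.00 + £108.70 = £5,988.70.
Total interest = total paid − principal = £5,988.70 − £4,770.00 = £1,218.70.

£1,219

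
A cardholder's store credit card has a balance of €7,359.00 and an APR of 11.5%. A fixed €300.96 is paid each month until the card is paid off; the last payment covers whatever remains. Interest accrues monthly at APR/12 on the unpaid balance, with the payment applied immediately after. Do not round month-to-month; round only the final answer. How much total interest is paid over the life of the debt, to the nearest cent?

Monthly rate r = 11.5%/12 = 0.958333% = 0.00958333.
Payoff takes n = ⌈−ln(1 − rB₀/P)/ln(1+r)⌉ = ⌈27.994⌉ = 28 payments; the last is €299.31.
Total paid = 27·€300.96 + €299.31 = €8,425.23.
Total interest = total paid − principal = €8,425.23 − €7,359.00 = €1,066.23.

€1,066.23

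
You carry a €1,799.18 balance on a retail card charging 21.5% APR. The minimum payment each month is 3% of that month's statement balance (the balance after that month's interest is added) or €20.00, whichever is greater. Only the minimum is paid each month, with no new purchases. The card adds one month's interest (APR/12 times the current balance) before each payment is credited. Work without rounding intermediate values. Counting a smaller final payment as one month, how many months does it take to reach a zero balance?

130 months

Monthly rate r = 21.5%/12 = 1.79167% = 0.0179167.
While 3% of the post-interest balance exceeds €20.00, each month B ← (B·(1+r))·(1 − 0.03), i.e. B shrinks by the factor (1+r)·0.97 = 0.98738.
This holds for months 1–80. Entering month 81 the balance is €651.32; 3% of the post-interest balance is now below €20.00, so the flat €20.00 minimum applies from here.
From month 81 a fixed €20.00 at rate r clears €651.32 in 50 more payments. Total: 80 + 50 = 130 months.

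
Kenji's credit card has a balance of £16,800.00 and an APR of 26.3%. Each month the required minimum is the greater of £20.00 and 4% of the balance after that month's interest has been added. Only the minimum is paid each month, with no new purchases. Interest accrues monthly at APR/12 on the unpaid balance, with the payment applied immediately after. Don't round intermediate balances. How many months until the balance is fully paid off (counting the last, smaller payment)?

Monthly rate r = 26.3%/12 = 2.19167% = 0.0219167.
While 4% of the post-interest balance exceeds £20.00, each month B ← (B·(1+r))·(1 − 0.04), i.e. B shrinks by the factor (1+r)·0.96 = 0.98104.
This holds for months 1–185. Entering month 186 the balance is £486.80; 4% of the post-interest balance is now below £20.00, so the flat £20.00 minimum applies from here.
From month 186 a fixed £20.00 at rate r clears £486.80 in 36 more payments. Total: 185 + 36 = 221 months.

221 months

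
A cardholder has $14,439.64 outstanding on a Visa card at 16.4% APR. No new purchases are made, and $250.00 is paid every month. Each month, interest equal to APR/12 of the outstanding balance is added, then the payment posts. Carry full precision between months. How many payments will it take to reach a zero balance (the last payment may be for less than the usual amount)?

115 months

Monthly rate r = 16.4%/12 = 1.36667% = 0.0136667.
Recurrence: B ← B·(1+r) − $250.00.
Month 1: interest $197.34; balance after payment $14,386.98.
Month 2: interest $196.62; balance after payment $14,333.60.
Closed form: n = −ln(1 − rB₀/P)/ln(1+r) = −ln(0.21063)/ln(1.01367) ≈ 114.751, so the balance reaches zero during payment 115.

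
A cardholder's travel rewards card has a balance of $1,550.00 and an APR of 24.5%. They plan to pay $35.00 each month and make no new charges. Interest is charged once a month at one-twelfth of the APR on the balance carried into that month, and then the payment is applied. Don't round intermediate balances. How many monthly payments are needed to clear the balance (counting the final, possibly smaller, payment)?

117 months

Monthly rate r = 24.5%/12 = 2.04167% = 0.0204167.
Recurrence: B ← B·(1+r) − $35.00.
Month 1: interest $31.65; balance after payment $1,546.65.
Month 2: interest $31.58; balance after payment $1,543.22.
Closed form: n = −ln(1 − rB₀/P)/ln(1+r) = −ln(0.095833)/ln(1.02042) ≈ 116.033, so the balance reaches zero during payment 117.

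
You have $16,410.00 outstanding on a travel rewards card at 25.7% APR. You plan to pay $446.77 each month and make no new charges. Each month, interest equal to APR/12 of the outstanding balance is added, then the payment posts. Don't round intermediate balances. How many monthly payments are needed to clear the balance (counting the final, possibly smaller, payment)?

Monthly rate r = 25.7%/12 = 2.14167% = 0.0214167.
Recurrence: B ← B·(1+r) − $446.77.
Month 1: interest $351.45; balance after payment $16,314.68.
Month 2: interest $349.41; balance after payment $16,217.31.
Closed form: n = −ln(1 − rB₀/P)/ln(1+r) = −ln(0.21336)/ln(1.02142) ≈ 72.899, so the balance reaches zero during payment 73.

73 payments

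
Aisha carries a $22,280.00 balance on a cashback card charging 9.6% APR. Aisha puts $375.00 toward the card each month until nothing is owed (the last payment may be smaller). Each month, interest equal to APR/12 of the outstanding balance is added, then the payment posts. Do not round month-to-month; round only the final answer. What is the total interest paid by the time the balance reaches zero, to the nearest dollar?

$8,072

Monthly rate r = 9.6%/12 = 0.8% = 0.008.
Payoff takes n = ⌈−ln(1 − rB₀/P)/ln(1+r)⌉ = ⌈80.940⌉ = 81 payments; the last is $352.47.
Total paid = 80·$375.00 + $352.47 = $30,352.47.
Total interest = total paid − principal = $30,352.47 − $22,280.00 = $8,072.47.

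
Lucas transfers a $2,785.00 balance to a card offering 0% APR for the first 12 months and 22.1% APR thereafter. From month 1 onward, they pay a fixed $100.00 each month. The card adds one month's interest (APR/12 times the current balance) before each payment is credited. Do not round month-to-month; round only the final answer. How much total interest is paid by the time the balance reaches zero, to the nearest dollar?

Promo months 1–12 at r₀ = 0%/12 = 0; months 13+ at r₁ = 22.1%/12 = 0.0184167.
After month 12 (no interest yet): B = $2,785.00 − 12·$100.00 = $1,585.00.
Then at r₁ with $100.00/mo: n₂ = −ln(1 − r₁·B/P)/ln(1+r₁) ≈ 18.91 → 19 more payments.
Total paid = 30·$100.00 + $91.54 = $3,091.54; interest = $3,091.54 − $2,785.00 = $306.54.

$307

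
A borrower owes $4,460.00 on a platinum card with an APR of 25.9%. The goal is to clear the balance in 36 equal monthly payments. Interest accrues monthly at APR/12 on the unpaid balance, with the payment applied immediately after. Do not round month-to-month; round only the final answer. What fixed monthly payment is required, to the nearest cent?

$179.46

Monthly rate r = 25.9%/12 = 2.15833% = 0.0215833.
Level-payment amortization: P = B₀·r / (1 − (1+r)^(−n)) = 4460.00·0.0215833 / (1 − 1.02158^(−36)).
Denominator 1 − (1+r)^(−36) = 0.536400204.
P = 96.2617 / 0.536400204 ≈ 179.46.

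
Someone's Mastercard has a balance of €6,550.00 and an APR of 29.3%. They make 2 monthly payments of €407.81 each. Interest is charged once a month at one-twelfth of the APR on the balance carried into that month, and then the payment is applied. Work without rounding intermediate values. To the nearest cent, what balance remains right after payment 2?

Monthly rate r = 29.3%/12 = 2.44167% = 0.0244167.
Each month: B ← B·(1+r) − €407.81.
Month 1: interest €159.93; balance after payment €6,302.12.
Month 2: interest €153.88; balance after payment €6,048.19.

€6,048.19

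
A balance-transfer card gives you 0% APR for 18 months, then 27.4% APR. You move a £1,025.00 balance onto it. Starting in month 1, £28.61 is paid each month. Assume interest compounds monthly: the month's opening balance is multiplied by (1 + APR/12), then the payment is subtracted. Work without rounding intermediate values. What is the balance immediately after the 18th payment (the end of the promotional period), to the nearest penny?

Promo months 1–18 at r₀ = 0%/12 = 0; months 19+ at r₁ = 27.4%/12 = 0.0228333.
After month 18 (no interest yet): B = £1,025.00 − 18·£28.61 = £510.02.

£510.02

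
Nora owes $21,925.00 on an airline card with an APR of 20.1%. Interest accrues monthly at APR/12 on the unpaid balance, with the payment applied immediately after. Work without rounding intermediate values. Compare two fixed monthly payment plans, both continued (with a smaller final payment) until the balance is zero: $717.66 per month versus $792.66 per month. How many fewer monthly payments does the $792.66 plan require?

6 fewer payments

Monthly rate r = 20.1%/12 = 1.675% = 0.01675.
At $717.66/mo: n = ⌈−ln(1 − rB₀/P)/ln(1+r)⌉ = 44 payments (last $112.67); total interest = total paid − $21,925.00 = $9,047.05.
At $792.66/mo: 38 payments (last $369.52); total interest $7,772.94.
Payments saved = 44 − 38 = 6.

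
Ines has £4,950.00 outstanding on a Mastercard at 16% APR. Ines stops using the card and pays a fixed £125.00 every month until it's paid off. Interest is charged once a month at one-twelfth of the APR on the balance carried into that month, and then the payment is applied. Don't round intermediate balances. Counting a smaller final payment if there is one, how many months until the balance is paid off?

57 months

Monthly rate r = 16%/12 = 1.33333% = 0.0133333.
Recurrence: B ← B·(1+r) − £125.00.
Month 1: interest £66.00; balance after payment £4,891.00.
Month 2: interest £65.21; balance after payment £4,831.21.
Closed form: n = −ln(1 − rB₀/P)/ln(1+r) = −ln(0.472)/ln(1.01333) ≈ 56.683, so the balance reaches zero during payment 57.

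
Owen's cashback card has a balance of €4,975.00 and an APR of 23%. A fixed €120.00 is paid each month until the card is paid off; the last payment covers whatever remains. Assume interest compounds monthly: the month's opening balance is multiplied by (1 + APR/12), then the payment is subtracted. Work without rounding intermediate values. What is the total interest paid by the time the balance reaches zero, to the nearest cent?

Monthly rate r = 23%/12 = 1.91667% = 0.0191667.
Payoff takes n = ⌈−ln(1 − rB₀/P)/ln(1+r)⌉ = ⌈83.374⌉ = 84 payments; the last is €45.17.
Total paid = 83·€120.00 + €45.17 = €10,005.17.
Total interest = total paid − principal = €10,005.17 − €4,975.00 = €5,030.17.

€5,030.17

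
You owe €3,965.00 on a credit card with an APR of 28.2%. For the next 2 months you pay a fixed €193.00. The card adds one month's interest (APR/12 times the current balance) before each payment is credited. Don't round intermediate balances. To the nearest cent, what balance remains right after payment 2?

€3,763.01

Monthly rate r = 28.2%/12 = 2.35% = 0.0235.
Each month: B ← B·(1+r) − €193.00.
Month 1: interest €93.18; balance after payment €3,865.18.
Month 2: interest €90.83; balance after payment €3,763.01.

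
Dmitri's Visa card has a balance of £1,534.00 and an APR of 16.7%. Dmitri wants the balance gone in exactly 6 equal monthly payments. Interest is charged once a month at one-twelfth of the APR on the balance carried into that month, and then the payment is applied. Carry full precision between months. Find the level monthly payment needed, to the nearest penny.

£268.26

Monthly rate r = 16.7%/12 = 1.39167% = 0.0139167.
Level-payment amortization: P = B₀·r / (1 − (1+r)^(−n)) = 1534.00·0.0139167 / (1 − 1.01392^(−6)).
Denominator 1 − (1+r)^(−6) = 0.0795791925.
P = 21.3482 / 0.0795791925 ≈ 268.26.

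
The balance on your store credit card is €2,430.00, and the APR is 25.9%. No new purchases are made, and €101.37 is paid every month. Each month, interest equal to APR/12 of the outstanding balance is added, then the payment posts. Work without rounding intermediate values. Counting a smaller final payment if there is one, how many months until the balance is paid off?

35 payments

Monthly rate r = 25.9%/12 = 2.15833% = 0.0215833.
Recurrence: B ← B·(1+r) − €101.37.
Month 1: interest €52.45; balance after payment €2,381.08.
Month 2: interest €51.39; balance after payment €2,331.10.
Closed form: n = −ln(1 − rB₀/P)/ln(1+r) = −ln(0.48261)/ln(1.02158) ≈ 34.118, so the balance reaches zero during payment 35.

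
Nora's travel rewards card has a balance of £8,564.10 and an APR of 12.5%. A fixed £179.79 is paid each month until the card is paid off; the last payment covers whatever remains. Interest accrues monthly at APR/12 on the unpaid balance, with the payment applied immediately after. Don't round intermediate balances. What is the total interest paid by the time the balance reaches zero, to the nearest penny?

£3,330.01

Monthly rate r = 12.5%/12 = 1.04167% = 0.0104167.
Payoff takes n = ⌈−ln(1 − rB₀/P)/ln(1+r)⌉ = ⌈66.155⌉ = 67 payments; the last is £27.97.
Total paid = 66·£179.79 + £27.97 = £11,894.11.
Total interest = total paid − principal = £11,894.11 − £8,564.10 = £3,330.01.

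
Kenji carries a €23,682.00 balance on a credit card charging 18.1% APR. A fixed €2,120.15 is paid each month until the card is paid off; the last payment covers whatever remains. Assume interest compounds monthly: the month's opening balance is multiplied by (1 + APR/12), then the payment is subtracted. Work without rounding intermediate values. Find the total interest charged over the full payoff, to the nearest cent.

Monthly rate r = 18.1%/12 = 1.50833% = 0.0150833.
Payoff takes n = ⌈−ln(1 − rB₀/P)/ln(1+r)⌉ = ⌈12.324⌉ = 13 payments; the last is €690.58.
Total paid = 12·€2,120.15 + €690.58 = €26,132.38.
Total interest = total paid − principal = €26,132.38 − €23,682.00 = €2,450.38.

€2,450.38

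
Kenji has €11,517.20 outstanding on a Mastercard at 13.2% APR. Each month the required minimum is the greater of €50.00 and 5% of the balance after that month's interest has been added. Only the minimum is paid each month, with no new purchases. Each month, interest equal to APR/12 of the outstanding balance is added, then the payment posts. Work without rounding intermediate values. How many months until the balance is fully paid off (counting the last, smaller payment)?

Monthly rate r = 13.2%/12 = 1.1% = 0.011.
While 5% of the post-interest balance exceeds €50.00, each month B ← (B·(1+r))·(1 − 0.05), i.e. B shrinks by the factor (1+r)·0.95 = 0.96045.
This holds for months 1–61. Entering month 62 the balance is €982.44; 5% of the post-interest balance is now below €50.00, so the flat €50.00 minimum applies from here.
From month 62 a fixed €50.00 at rate r clears €982.44 in 23 more payments. Total: 61 + 23 = 84 months.

84 months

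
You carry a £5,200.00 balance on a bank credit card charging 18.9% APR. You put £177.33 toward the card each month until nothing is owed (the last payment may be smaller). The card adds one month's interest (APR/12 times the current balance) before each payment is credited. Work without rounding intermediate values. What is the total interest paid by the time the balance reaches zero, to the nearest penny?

Monthly rate r = 18.9%/12 = 1.575% = 0.01575.
Payoff takes n = ⌈−ln(1 − rB₀/P)/ln(1+r)⌉ = ⌈39.650⌉ = 40 payments; the last is £115.56.
Total paid = 39·£177.33 + £115.56 = £7,031.43.
Total interest = total paid − principal = £7,031.43 − £5,200.00 = £1,831.43.

£1,831.43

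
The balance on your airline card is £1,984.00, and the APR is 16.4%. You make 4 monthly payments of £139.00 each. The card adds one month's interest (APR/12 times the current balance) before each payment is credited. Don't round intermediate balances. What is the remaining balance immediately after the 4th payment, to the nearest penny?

£1,527.20

Monthly rate r = 16.4%/12 = 1.36667% = 0.0136667.
Each month: B ← B·(1+r) − £139.00.
Month 1: interest £27.11; balance after payment £1,872.11.
Month 2: interest £25.59; balance after payment £1,758.70.
Month 3: interest £24.04; balance after payment £1,643.74.
Month 4: interest £22.46; balance after payment £1,527.20.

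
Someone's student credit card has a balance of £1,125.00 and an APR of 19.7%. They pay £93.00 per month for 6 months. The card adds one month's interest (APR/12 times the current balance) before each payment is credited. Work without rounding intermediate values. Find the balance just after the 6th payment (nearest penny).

£659.05

Monthly rate r = 19.7%/12 = 1.64167% = 0.0164167.
Each month: B ← B·(1+r) − £93.00.
Month 1: interest £18.47; balance after payment £1,050.47.
Month 2: interest £17.25; balance after payment £974.71.
Month 3: interest £16.00; balance after payment £897.72.
Month 4: interest £14.74; balance after payment £819.45.
Month 5: interest £13.45; balance after payment £739.91.
Month 6: interest £12.15; balance after payment £659.05.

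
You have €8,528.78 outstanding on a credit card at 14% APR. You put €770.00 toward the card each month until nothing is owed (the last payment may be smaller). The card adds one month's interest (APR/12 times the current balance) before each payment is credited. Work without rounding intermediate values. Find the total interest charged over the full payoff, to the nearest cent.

€657.13

Monthly rate r = 14%/12 = 1.16667% = 0.0116667.
Payoff takes n = ⌈−ln(1 − rB₀/P)/ln(1+r)⌉ = ⌈11.929⌉ = 12 payments; the last is €715.91.
Total paid = 11·€770.00 + €715.91 = €9,185.91.
Total interest = total paid − principal = €9,185.91 − €8,528.78 = €657.13.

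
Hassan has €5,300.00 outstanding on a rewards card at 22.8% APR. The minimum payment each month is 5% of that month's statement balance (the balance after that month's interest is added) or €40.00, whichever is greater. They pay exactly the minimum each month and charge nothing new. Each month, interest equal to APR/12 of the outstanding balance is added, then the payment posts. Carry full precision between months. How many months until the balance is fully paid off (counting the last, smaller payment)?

84 months

Monthly rate r = 22.8%/12 = 1.9% = 0.019.
While 5% of the post-interest balance exceeds €40.00, each month B ← (B·(1+r))·(1 − 0.05), i.e. B shrinks by the factor (1+r)·0.95 = 0.96805.
This holds for months 1–59. Entering month 60 the balance is €780.27; 5% of the post-interest balance is now below €40.00, so the flat €40.00 minimum applies from here.
From month 60 a fixed €40.00 at rate r clears €780.27 in 25 more payments. Total: 59 + 25 = 84 months.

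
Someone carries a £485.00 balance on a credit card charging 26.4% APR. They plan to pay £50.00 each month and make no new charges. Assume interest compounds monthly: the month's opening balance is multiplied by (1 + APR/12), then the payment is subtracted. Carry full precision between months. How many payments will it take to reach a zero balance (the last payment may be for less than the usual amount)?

Monthly rate r = 26.4%/12 = 2.2% = 0.022.
Recurrence: B ← B·(1+r) − £50.00.
Month 1: interest £10.67; balance after payment £445.67.
Month 2: interest £9.80; balance after payment £405.47.
Closed form: n = −ln(1 − rB₀/P)/ln(1+r) = −ln(0.7866)/ln(1.022) ≈ 11.030, so the balance reaches zero during payment 12.

12 months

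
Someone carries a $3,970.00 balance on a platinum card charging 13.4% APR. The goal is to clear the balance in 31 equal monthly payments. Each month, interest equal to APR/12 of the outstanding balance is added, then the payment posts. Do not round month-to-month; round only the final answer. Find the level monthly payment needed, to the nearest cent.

Monthly rate r = 13.4%/12 = 1.11667% = 0.0111667.
Level-payment amortization: P = B₀·r / (1 − (1+r)^(−n)) = 3970.00·0.0111667 / (1 − 1.01117^(−31)).
Denominator 1 − (1+r)^(−31) = 0.291246986.
P = 44.3317 / 0.291246986 ≈ 152.21.

$152.21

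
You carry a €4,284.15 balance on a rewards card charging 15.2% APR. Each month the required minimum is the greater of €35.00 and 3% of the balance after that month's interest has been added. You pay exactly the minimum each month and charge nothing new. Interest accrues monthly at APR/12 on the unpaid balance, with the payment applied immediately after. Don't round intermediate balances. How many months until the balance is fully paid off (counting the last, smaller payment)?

Monthly rate r = 15.2%/12 = 1.26667% = 0.0126667.
While 3% of the post-interest balance exceeds €35.00, each month B ← (B·(1+r))·(1 − 0.03), i.e. B shrinks by the factor (1+r)·0.97 = 0.98229.
This holds for months 1–74. Entering month 75 the balance is €1,141.55; 3% of the post-interest balance is now below €35.00, so the flat €35.00 minimum applies from here.
From month 75 a fixed €35.00 at rate r clears €1,141.55 in 43 more payments. Total: 74 + 43 = 117 months.

117 months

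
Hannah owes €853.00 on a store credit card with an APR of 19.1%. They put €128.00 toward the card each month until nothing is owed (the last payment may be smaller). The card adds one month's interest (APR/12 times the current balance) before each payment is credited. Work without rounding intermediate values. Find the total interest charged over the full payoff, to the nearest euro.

Monthly rate r = 19.1%/12 = 1.59167% = 0.0159167.
Payoff takes n = ⌈−ln(1 − rB₀/P)/ln(1+r)⌉ = ⌈7.101⌉ = 8 payments; the last is €12.96.
Total paid = 7·€128.00 + €12.96 = €908.96.
Total interest = total paid − principal = €908.96 − €853.00 = €55.96.

€56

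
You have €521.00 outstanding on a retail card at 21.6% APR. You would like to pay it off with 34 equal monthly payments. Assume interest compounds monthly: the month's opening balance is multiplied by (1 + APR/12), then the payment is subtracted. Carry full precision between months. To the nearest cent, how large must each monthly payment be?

€20.62

Monthly rate r = 21.6%/12 = 1.8% = 0.018.
Level-payment amortization: P = B₀·r / (1 − (1+r)^(−n)) = 521.00·0.018 / (1 − 1.018^(−34)).
Denominator 1 − (1+r)^(−34) = 0.454775268.
P = 9.378 / 0.454775268 ≈ 20.62.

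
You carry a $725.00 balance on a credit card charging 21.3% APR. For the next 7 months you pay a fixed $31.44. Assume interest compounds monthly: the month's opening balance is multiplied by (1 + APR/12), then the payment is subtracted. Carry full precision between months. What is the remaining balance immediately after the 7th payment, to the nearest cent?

Monthly rate r = 21.3%/12 = 1.775% = 0.01775.
Each month: B ← B·(1+r) − $31.44.
Month 1: interest $12.87; balance after payment $706.43.
Month 2: interest $12.54; balance after payment $687.53.
Month 3: interest $12.20; balance after payment $668.29.
Month 4: interest $11.86; balance after payment $648.71.
Month 5: interest $11.51; balance after payment $628.79.
Month 6: interest $11.16; balance after payment $608.51.
Month 7: interest $10.80; balance after payment $587.87.

$587.87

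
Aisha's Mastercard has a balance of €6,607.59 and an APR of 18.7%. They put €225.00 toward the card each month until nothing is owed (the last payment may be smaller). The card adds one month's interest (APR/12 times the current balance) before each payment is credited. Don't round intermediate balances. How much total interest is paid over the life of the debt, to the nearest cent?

€2,295.25

Monthly rate r = 18.7%/12 = 1.55833% = 0.0155833.
Payoff takes n = ⌈−ln(1 − rB₀/P)/ln(1+r)⌉ = ⌈39.566⌉ = 40 payments; the last is €127.84.
Total paid = 39·€225.00 + €127.84 = €8,902.84.
Total interest = total paid − principal = €8,902.84 − €6,607.59 = €2,295.25.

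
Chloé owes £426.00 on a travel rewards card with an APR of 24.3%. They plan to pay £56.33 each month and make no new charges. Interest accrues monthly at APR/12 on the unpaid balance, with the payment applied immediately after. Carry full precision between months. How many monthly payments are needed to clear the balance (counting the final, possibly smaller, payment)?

Monthly rate r = 24.3%/12 = 2.025% = 0.02025.
Recurrence: B ← B·(1+r) − £56.33.
Month 1: interest £8.63; balance after payment £378.30.
Month 2: interest £7.66; balance after payment £329.63.
Closed form: n = −ln(1 − rB₀/P)/ln(1+r) = −ln(0.84686)/ln(1.02025) ≈ 8.291, so the balance reaches zero during payment 9.

9 payments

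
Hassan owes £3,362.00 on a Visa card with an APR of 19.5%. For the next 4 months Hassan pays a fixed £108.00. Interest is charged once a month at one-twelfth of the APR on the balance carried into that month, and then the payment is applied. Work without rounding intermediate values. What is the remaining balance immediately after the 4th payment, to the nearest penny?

Monthly rate r = 19.5%/12 = 1.625% = 0.01625.
Each month: B ← B·(1+r) − £108.00.
Month 1: interest £54.63; balance after payment £3,308.63.
Month 2: interest £53.77; balance after payment £3,254.40.
Month 3: interest £52.88; balance after payment £3,199.28.
Month 4: interest £51.99; balance after payment £3,143.27.

£3,143.27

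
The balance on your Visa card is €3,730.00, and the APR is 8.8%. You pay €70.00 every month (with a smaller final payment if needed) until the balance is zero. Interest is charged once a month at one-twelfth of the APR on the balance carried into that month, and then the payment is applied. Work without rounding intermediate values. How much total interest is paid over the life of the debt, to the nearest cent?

€1,017.57

Monthly rate r = 8.8%/12 = 0.733333% = 0.00733333.
Payoff takes n = ⌈−ln(1 − rB₀/P)/ln(1+r)⌉ = ⌈67.822⌉ = 68 payments; the last is €57.57.
Total paid = 67·€70.00 + €57.57 = €4,747.57.
Total interest = total paid − principal = €4,747.57 − €3,730.00 = €1,017.57.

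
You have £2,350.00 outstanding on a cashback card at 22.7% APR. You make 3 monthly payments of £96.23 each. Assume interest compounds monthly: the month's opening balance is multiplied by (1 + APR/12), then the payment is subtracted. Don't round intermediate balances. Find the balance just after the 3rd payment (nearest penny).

Monthly rate r = 22.7%/12 = 1.89167% = 0.0189167.
Each month: B ← B·(1+r) − £96.23.
Month 1: interest £44.45; balance after payment £2,298.22.
Month 2: interest £43.47; balance after payment £2,245.47.
Month 3: interest £42.48; balance after payment £2,191.72.

£2,191.72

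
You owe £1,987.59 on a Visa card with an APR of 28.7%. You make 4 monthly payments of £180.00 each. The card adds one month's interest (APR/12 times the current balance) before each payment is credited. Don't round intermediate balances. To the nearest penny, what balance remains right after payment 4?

Monthly rate r = 28.7%/12 = 2.39167% = 0.0239167.
Each month: B ← B·(1+r) − £180.00.
Month 1: interest £47.54; balance after payment £1,855.13.
Month 2: interest £44.37; balance after payment £1,719.49.
Month 3: interest £41.12; balance after payment £1,580.62.
Month 4: interest £37.80; balance after payment £1,438.42.

£1,438.42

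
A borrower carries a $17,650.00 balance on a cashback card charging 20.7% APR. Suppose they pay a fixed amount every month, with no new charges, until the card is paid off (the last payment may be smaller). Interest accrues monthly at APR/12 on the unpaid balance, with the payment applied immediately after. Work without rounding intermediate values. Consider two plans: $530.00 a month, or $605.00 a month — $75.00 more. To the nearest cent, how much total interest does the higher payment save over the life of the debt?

Monthly rate r = 20.7%/12 = 1.725% = 0.01725.
At $530.00/mo: n = ⌈−ln(1 − rB₀/P)/ln(1+r)⌉ = 50 payments (last $506.80); total interest = total paid − $17,650.00 = $8,826.80.
At $605.00/mo: 41 payments (last $550.13); total interest $7,100.13.
Interest saved = $8,826.80 − $7,100.13 = $1,726.67.

$1,726.67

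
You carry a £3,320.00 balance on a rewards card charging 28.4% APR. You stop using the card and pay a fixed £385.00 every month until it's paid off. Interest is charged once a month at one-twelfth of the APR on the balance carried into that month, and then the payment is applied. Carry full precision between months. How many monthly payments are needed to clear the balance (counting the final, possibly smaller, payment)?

Monthly rate r = 28.4%/12 = 2.36667% = 0.0236667.
Recurrence: B ← B·(1+r) − £385.00.
Month 1: interest £78.57; balance after payment £3,013.57.
Month 2: interest £71.32; balance after payment £2,699.89.
Closed form: n = −ln(1 − rB₀/P)/ln(1+r) = −ln(0.79591)/ln(1.02367) ≈ 9.759, so the balance reaches zero during payment 10.

10 months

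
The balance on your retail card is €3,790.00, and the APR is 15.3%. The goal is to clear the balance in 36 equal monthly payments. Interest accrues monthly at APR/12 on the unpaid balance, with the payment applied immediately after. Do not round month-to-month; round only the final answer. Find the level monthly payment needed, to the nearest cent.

Monthly rate r = 15.3%/12 = 1.275% = 0.01275.
Level-payment amortization: P = B₀·r / (1 − (1+r)^(−n)) = 3790.00·0.01275 / (1 − 1.01275^(−36)).
Denominator 1 − (1+r)^(−36) = 0.366248598.
P = 48.3225 / 0.366248598 ≈ 131.94.

€131.94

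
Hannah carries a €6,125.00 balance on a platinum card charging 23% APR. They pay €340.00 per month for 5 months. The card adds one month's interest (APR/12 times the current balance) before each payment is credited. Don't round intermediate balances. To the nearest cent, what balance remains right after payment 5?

€4,968.49

Monthly rate r = 23%/12 = 1.91667% = 0.0191667.
Each month: B ← B·(1+r) − €340.00.
Month 1: interest €117.40; balance after payment €5,902.40.
Month 2: interest €113.13; balance after payment €5,675.53.
Month 3: interest €108.78; balance after payment €5,444.31.
Month 4: interest €104.35; balance after payment €5,208.66.
Month 5: interest €99.83; balance after payment €4,968.49.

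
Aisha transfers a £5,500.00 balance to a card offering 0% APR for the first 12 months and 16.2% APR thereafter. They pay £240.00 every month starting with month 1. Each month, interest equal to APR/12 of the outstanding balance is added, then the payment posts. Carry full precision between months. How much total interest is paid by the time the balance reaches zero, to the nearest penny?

£233.66

Promo months 1–12 at r₀ = 0%/12 = 0; months 13+ at r₁ = 16.2%/12 = 0.0135.
After month 12 (no interest yet): B = £5,500.00 − 12·£240.00 = £2,620.00.
Then at r₁ with £240.00/mo: n₂ = −ln(1 − r₁·B/P)/ln(1+r₁) ≈ 11.89 → 12 more payments.
Total paid = 23·£240.00 + £213.66 = £5,733.66; interest = £5,733.66 − £5,500.00 = £233.66.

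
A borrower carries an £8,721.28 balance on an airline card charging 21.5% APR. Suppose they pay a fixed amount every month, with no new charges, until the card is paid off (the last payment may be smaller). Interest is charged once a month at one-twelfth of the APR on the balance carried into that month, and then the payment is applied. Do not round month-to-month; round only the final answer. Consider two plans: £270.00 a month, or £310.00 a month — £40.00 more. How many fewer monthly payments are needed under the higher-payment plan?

9 fewer payments

Monthly rate r = 21.5%/12 = 1.79167% = 0.0179167.
At £270.00/mo: n = ⌈−ln(1 − rB₀/P)/ln(1+r)⌉ = 49 payments (last £184.30); total interest = total paid − £8,721.28 = £4,423.02.
At £310.00/mo: 40 payments (last £152.93); total interest £3,521.65.
Payments saved = 49 − 40 = 9.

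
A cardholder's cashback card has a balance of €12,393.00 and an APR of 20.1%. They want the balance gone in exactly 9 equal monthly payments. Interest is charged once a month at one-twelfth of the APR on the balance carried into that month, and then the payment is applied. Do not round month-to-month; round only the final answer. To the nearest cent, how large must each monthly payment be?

€1,494.88

Monthly rate r = 20.1%/12 = 1.675% = 0.01675.
Level-payment amortization: P = B₀·r / (1 − (1+r)^(−n)) = 12393.00·0.01675 / (1 − 1.01675^(−9)).
Denominator 1 − (1+r)^(−9) = 0.138862761.
P = 207.583 / 0.138862761 ≈ 1494.88.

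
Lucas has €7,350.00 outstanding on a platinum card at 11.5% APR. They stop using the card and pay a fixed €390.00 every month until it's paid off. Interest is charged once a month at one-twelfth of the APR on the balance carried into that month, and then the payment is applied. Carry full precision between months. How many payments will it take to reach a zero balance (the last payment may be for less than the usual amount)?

21 payments

Monthly rate r = 11.5%/12 = 0.958333% = 0.00958333.
Recurrence: B ← B·(1+r) − €390.00.
Month 1: interest €70.44; balance after payment €7,030.44.
Month 2: interest €67.38; balance after payment €6,707.81.
Closed form: n = −ln(1 − rB₀/P)/ln(1+r) = −ln(0.81939)/ln(1.00958) ≈ 20.885, so the balance reaches zero during payment 21.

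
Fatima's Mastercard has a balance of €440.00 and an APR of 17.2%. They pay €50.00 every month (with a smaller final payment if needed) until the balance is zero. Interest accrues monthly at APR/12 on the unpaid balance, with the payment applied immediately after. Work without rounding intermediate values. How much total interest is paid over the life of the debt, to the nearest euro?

Monthly rate r = 17.2%/12 = 1.43333% = 0.0143333.
Payoff takes n = ⌈−ln(1 − rB₀/P)/ln(1+r)⌉ = ⌈9.474⌉ = 10 payments; the last is €23.78.
Total paid = 9·€50.00 + €23.78 = €473.78.
Total interest = total paid − principal = €473.78 − €440.00 = €33.78.

€34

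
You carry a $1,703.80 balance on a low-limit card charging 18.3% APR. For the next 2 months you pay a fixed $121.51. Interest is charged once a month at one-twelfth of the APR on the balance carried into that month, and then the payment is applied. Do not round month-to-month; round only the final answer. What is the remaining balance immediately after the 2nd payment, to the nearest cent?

$1,511.29

Monthly rate r = 18.3%/12 = 1.525% = 0.01525.
Each month: B ← B·(1+r) − $121.51.
Month 1: interest $25.98; balance after payment $1,608.27.
Month 2: interest $24.53; balance after payment $1,511.29.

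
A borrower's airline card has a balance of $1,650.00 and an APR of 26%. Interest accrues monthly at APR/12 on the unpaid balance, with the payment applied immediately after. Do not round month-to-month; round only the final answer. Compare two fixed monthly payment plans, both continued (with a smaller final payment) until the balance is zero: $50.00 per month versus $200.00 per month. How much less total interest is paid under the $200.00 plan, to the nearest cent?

Monthly rate r = 26%/12 = 2.16667% = 0.0216667.
At $50.00/mo: n = ⌈−ln(1 − rB₀/P)/ln(1+r)⌉ = 59 payments (last $28.17); total interest = total paid − $1,650.00 = $1,278.17.
At $200.00/mo: 10 payments (last $37.74); total interest $187.74.
Interest saved = $1,278.17 − $187.74 = $1,090.43.

$1,090.43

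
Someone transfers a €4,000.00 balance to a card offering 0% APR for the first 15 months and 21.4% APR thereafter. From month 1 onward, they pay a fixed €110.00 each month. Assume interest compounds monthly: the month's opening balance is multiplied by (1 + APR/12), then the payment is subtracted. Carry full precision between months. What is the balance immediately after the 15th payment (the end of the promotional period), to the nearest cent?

Promo months 1–15 at r₀ = 0%/12 = 0; months 16+ at r₁ = 21.4%/12 = 0.0178333.
After month 15 (no interest yet): B = €4,000.00 − 15·€110.00 = €2,350.00.

€2,350.00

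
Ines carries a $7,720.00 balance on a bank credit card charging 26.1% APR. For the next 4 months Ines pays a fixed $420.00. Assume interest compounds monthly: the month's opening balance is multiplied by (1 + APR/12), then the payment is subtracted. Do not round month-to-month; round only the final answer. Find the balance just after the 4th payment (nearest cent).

Monthly rate r = 26.1%/12 = 2.175% = 0.02175.
Each month: B ← B·(1+r) − $420.00.
Month 1: interest $167.91; balance after payment $7,467.91.
Month 2: interest $162.43; balance after payment $7,210.34.
Month 3: interest $156.82; balance after payment $6,947.16.
Month 4: interest $151.10; balance after payment $6,678.26.

$6,678.26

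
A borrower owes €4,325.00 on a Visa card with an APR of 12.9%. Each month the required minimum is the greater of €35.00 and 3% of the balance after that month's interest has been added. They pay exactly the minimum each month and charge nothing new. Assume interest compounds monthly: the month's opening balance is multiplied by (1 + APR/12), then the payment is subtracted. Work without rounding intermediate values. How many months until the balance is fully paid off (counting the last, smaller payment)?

Monthly rate r = 12.9%/12 = 1.075% = 0.01075.
While 3% of the post-interest balance exceeds €35.00, each month B ← (B·(1+r))·(1 − 0.03), i.e. B shrinks by the factor (1+r)·0.97 = 0.98043.
This holds for months 1–67. Entering month 68 the balance is €1,150.33; 3% of the post-interest balance is now below €35.00, so the flat €35.00 minimum applies from here.
From month 68 a fixed €35.00 at rate r clears €1,150.33 in 41 more payments. Total: 67 + 41 = 108 months.

108 months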